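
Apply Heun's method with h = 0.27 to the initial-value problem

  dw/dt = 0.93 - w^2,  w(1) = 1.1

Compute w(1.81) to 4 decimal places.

0.9946

Heun: k1 = f(t_n, w_n); k2 = f(t_n + h, w_n + h·k1); w_{n+1} = w_n + (h/2)·(k1 + k2).
t=1.000000, w=1.100000:
  k1 = f(1.000000, 1.100000) = -0.280000
  k2 = f(1.270000, 1.024400) = -0.119395
  w ← 1.100000 + (0.27/2)·(-0.280000 + (-0.119395)) = 1.046082
t=1.270000, w=1.046082:
  k1 = f(1.270000, 1.046082) = -0.164287
  k2 = f(1.540000, 1.001724) = -0.073451
  w ← 1.046082 + (0.27/2)·(-0.164287 + (-0.073451)) = 1.013987
t=1.540000, w=1.013987:
  k1 = f(1.540000, 1.013987) = -0.098170
  k2 = f(1.810000, 0.987481) = -0.045119
  w ← 1.013987 + (0.27/2)·(-0.098170 + (-0.045119)) = 0.994643
w(1.81) ≈ 0.9946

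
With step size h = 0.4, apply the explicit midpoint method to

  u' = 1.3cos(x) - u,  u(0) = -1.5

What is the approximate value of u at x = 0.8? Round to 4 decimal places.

Midpoint: k1 = f(x_n, u_n); k2 = f(x_n + h/2, u_n + (h/2)·k1); u_{n+1} = u_n + h·k2.
x=0.000000, u=-1.500000:
  k1 = f(0.000000, -1.500000) = 2.800000
  k2 = f(0.200000, -0.940000) = 2.214087
  u ← -1.500000 + 0.4·2.214087 = -0.614365
x=0.400000, u=-0.614365:
  k1 = f(0.400000, -0.614365) = 1.811745
  k2 = f(0.600000, -0.252016) = 1.324953
  u ← -0.614365 + 0.4·1.324953 = -0.084384
u(0.8) ≈ -0.0844

-0.0844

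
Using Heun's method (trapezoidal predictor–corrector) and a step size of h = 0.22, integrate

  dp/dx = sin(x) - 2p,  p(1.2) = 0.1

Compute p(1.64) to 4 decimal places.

0.3229

Heun: k1 = f(x_n, p_n); k2 = f(x_n + h, p_n + h·k1); p_{n+1} = p_n + (h/2)·(k1 + k2).
x=1.200000, p=0.100000:
  k1 = f(1.200000, 0.100000) = 0.732039
  k2 = f(1.420000, 0.261049) = 0.466555
  p ← 0.100000 + (0.22/2)·(0.732039 + 0.466555) = 0.231845
x=1.420000, p=0.231845:
  k1 = f(1.420000, 0.231845) = 0.524961
  k2 = f(1.640000, 0.347337) = 0.302933
  p ← 0.231845 + (0.22/2)·(0.524961 + 0.302933) = 0.322914
p(1.64) ≈ 0.3229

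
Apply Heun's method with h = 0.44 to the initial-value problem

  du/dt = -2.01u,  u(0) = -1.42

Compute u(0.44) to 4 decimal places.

-0.7195

Heun: k1 = f(t_n, u_n); k2 = f(t_n + h, u_n + h·k1); u_{n+1} = u_n + (h/2)·(k1 + k2).
t=0.000000, u=-1.420000:
  k1 = f(0.000000, -1.420000) = 2.854200
  k2 = f(0.440000, -0.164152) = 0.329946
  u ← -1.420000 + (0.44/2)·(2.854200 + 0.329946) = -0.719488
u(0.44) ≈ -0.7195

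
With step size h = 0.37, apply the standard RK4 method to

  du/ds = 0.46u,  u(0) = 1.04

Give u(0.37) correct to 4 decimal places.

RK4: k1 = f(s_n, u_n); k2 = f(s_n + h/2, u_n + (h/2)·k1); k3 = f(s_n + h/2, u_n + (h/2)·k2); k4 = f(s_n + h, u_n + h·k3); u_{n+1} = u_n + (h/6)·(k1 + 2k2 + 2k3 + k4).
s=0.000000, u=1.040000:
  k1 = f(0.000000, 1.040000) = 0.478400
  k2 = f(0.185000, 1.128504) = 0.519112
  k3 = f(0.185000, 1.136036) = 0.522576
  k4 = f(0.370000, 1.233353) = 0.567343
  u ← 1.040000 + (0.37/6)·(k1 + 2k2 + 2k3 + k4) = 1.232962
u(0.37) ≈ 1.2330

1.2330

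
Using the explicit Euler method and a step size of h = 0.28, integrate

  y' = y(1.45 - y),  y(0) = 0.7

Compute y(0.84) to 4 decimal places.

Euler: y_{n+1} = y_n + h·f(x_n, y_n).
x=0.000000, y=0.700000: f=0.525000 → y ← 0.700000 + 0.28·0.525000 = 0.847000
x=0.280000, y=0.847000: f=0.510741 → y ← 0.847000 + 0.28·0.510741 = 0.990007
x=0.560000, y=0.990007: f=0.455396 → y ← 0.990007 + 0.28·0.455396 = 1.117518
y(0.84) ≈ 1.1175

1.1175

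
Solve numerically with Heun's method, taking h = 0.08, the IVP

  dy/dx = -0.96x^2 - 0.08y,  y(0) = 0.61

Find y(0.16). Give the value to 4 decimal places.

0.6008

Heun: k1 = f(x_n, y_n); k2 = f(x_n + h, y_n + h·k1); y_{n+1} = y_n + (h/2)·(k1 + k2).
x=0.000000, y=0.610000:
  k1 = f(0.000000, 0.610000) = -0.048800
  k2 = f(0.080000, 0.606096) = -0.054632
  y ← 0.610000 + (0.08/2)·(-0.048800 + (-0.054632)) = 0.605863
x=0.080000, y=0.605863:
  k1 = f(0.080000, 0.605863) = -0.054613
  k2 = f(0.160000, 0.601494) = -0.072695
  y ← 0.605863 + (0.08/2)·(-0.054613 + (-0.072695)) = 0.600770
y(0.16) ≈ 0.6008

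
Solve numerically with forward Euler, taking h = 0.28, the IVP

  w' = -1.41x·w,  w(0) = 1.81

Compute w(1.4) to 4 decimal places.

0.4675

Euler: w_{n+1} = w_n + h·f(x_n, w_n).
x=0.000000, w=1.810000: f=0.000000 → w ← 1.810000 + 0.28·0.000000 = 1.810000
x=0.280000, w=1.810000: f=-0.714588 → w ← 1.810000 + 0.28·(-0.714588) = 1.609915
x=0.560000, w=1.609915: f=-1.271189 → w ← 1.609915 + 0.28·(-1.271189) = 1.253982
x=0.840000, w=1.253982: f=-1.485217 → w ← 1.253982 + 0.28·(-1.485217) = 0.838122
x=1.120000, w=0.838122: f=-1.323562 → w ← 0.838122 + 0.28·(-1.323562) = 0.467524
w(1.4) ≈ 0.4675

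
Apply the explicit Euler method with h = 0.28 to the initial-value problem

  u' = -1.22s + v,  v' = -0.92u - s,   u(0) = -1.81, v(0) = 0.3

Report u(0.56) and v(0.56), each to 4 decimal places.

Euler on (u,v): u_{n+1} = u_n + h·u', v_{n+1} = v_n + h·v'.
0.000000: (-1.810000, 0.300000); f=(0.300000, 1.665200) → (-1.726000, 0.766256)
0.280000: (-1.726000, 0.766256); f=(0.424656, 1.307920) → (-1.607096, 1.132474)
(u(0.56), v(0.56)) ≈ (-1.6071, 1.1325)

-1.6071, 1.1325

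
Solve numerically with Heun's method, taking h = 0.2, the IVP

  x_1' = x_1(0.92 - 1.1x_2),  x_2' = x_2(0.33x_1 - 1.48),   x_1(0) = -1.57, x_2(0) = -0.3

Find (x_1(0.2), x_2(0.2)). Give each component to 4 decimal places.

-1.9857, -0.2017

Heun on (x_1,x_2): k1 = f(t_n, state_n); k2 = f(t_n + h, state_n + h·k1); state_{n+1} = state_n + (h/2)·(k1 + k2).
0.000000: (-1.570000, -0.300000)
  k1 = (-1.962500, 0.599430)
  predictor → (-1.962500, -0.180114)
  k2 = (-2.194321, 0.383215)
  → (-1.985682, -0.201735)
(x_1(0.2), x_2(0.2)) ≈ (-1.9857, -0.2017)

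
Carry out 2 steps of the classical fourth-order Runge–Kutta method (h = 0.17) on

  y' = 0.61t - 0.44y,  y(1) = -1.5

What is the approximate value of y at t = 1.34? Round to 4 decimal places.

RK4: k1 = f(t_n, y_n); k2 = f(t_n + h/2, y_n + (h/2)·k1); k3 = f(t_n + h/2, y_n + (h/2)·k2); k4 = f(t_n + h, y_n + h·k3); y_{n+1} = y_n + (h/6)·(k1 + 2k2 + 2k3 + k4).
t=1.000000, y=-1.500000:
  k1 = f(1.000000, -1.500000) = 1.270000
  k2 = f(1.085000, -1.392050) = 1.274352
  k3 = f(1.085000, -1.391680) = 1.274189
  k4 = f(1.170000, -1.283388) = 1.278391
  y ← -1.500000 + (0.17/6)·(k1 + 2k2 + 2k3 + k4) = -1.283378
t=1.170000, y=-1.283378:
  k1 = f(1.170000, -1.283378) = 1.278386
  k2 = f(1.255000, -1.174715) = 1.282425
  k3 = f(1.255000, -1.174372) = 1.282274
  k4 = f(1.340000, -1.065392) = 1.286172
  y ← -1.283378 + (0.17/6)·(k1 + 2k2 + 2k3 + k4) = -1.065383
y(1.34) ≈ -1.0654

-1.0654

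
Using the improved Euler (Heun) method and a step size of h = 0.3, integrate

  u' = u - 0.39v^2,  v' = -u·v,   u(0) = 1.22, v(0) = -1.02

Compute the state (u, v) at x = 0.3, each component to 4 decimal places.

1.5373, -0.6913

Heun on (u,v): k1 = f(x_n, state_n); k2 = f(x_n + h, state_n + h·k1); state_{n+1} = state_n + (h/2)·(k1 + k2).
0.000000: (1.220000, -1.020000)
  k1 = (0.814244, 1.244400)
  predictor → (1.464273, -0.646680)
  k2 = (1.301177, 0.946916)
  → (1.537313, -0.691303)
(u(0.3), v(0.3)) ≈ (1.5373, -0.6913)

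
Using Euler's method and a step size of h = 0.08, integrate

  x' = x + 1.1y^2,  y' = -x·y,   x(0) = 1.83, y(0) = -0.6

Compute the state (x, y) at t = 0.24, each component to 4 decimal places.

Euler on (x,y): x_{n+1} = x_n + h·x', y_{n+1} = y_n + h·y'.
0.000000: (1.830000, -0.600000); f=(2.226000, 1.098000) → (2.008080, -0.512160)
0.080000: (2.008080, -0.512160); f=(2.296619, 1.028458) → (2.191809, -0.429883)
0.160000: (2.191809, -0.429883); f=(2.395089, 0.942222) → (2.383417, -0.354506)
(x(0.24), y(0.24)) ≈ (2.3834, -0.3545)

2.3834, -0.3545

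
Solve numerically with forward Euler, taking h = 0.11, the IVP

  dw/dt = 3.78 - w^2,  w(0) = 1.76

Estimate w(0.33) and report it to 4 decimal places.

1.9073

Euler: w_{n+1} = w_n + h·f(t_n, w_n).
t=0.000000, w=1.760000: f=0.682400 → w ← 1.760000 + 0.11·0.682400 = 1.835064
t=0.110000, w=1.835064: f=0.412540 → w ← 1.835064 + 0.11·0.412540 = 1.880443
t=0.220000, w=1.880443: f=0.243933 → w ← 1.880443 + 0.11·0.243933 = 1.907276
w(0.33) ≈ 1.9073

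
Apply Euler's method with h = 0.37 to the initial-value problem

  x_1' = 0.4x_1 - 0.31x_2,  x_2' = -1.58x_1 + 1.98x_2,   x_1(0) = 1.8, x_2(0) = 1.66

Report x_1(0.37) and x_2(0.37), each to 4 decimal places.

1.8760, 1.8238

Euler on (x_1,x_2): x_1_{n+1} = x_1_n + h·x_1', x_2_{n+1} = x_2_n + h·x_2'.
0.000000: (1.800000, 1.660000); f=(0.205400, 0.442800) → (1.875998, 1.823836)
(x_1(0.37), x_2(0.37)) ≈ (1.8760, 1.8238)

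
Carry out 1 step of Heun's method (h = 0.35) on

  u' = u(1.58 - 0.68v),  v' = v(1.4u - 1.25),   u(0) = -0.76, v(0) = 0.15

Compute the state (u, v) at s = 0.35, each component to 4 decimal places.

Heun on (u,v): k1 = f(s_n, state_n); k2 = f(s_n + h, state_n + h·k1); state_{n+1} = state_n + (h/2)·(k1 + k2).
0.000000: (-0.760000, 0.150000)
  k1 = (-1.123280, -0.347100)
  predictor → (-1.153148, 0.028515)
  k2 = (-1.799614, -0.081679)
  → (-1.271506, 0.074964)
(u(0.35), v(0.35)) ≈ (-1.2715, 0.0750)

-1.2715, 0.0750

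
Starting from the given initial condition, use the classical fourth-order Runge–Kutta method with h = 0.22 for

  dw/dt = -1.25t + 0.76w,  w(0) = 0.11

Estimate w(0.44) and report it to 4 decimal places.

RK4: k1 = f(t_n, w_n); k2 = f(t_n + h/2, w_n + (h/2)·k1); k3 = f(t_n + h/2, w_n + (h/2)·k2); k4 = f(t_n + h, w_n + h·k3); w_{n+1} = w_n + (h/6)·(k1 + 2k2 + 2k3 + k4).
t=0.000000, w=0.110000:
  k1 = f(0.000000, 0.110000) = 0.083600
  k2 = f(0.110000, 0.119196) = -0.046911
  k3 = f(0.110000, 0.104840) = -0.057822
  k4 = f(0.220000, 0.097279) = -0.201068
  w ← 0.110000 + (0.22/6)·(k1 + 2k2 + 2k3 + k4) = 0.098012
t=0.220000, w=0.098012:
  k1 = f(0.220000, 0.098012) = -0.200511
  k2 = f(0.330000, 0.075956) = -0.354773
  k3 = f(0.330000, 0.058987) = -0.367670
  k4 = f(0.440000, 0.017125) = -0.536985
  w ← 0.098012 + (0.22/6)·(k1 + 2k2 + 2k3 + k4) = 0.017992
w(0.44) ≈ 0.0180

0.0180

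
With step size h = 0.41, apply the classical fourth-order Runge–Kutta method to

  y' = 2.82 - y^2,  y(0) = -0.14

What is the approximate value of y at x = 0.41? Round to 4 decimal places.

RK4: k1 = f(x_n, y_n); k2 = f(x_n + h/2, y_n + (h/2)·k1); k3 = f(x_n + h/2, y_n + (h/2)·k2); k4 = f(x_n + h, y_n + h·k3); y_{n+1} = y_n + (h/6)·(k1 + 2k2 + 2k3 + k4).
x=0.000000, y=-0.140000:
  k1 = f(0.000000, -0.140000) = 2.800400
  k2 = f(0.205000, 0.434082) = 2.631573
  k3 = f(0.205000, 0.399472) = 2.660422
  k4 = f(0.410000, 0.950773) = 1.916031
  y ← -0.140000 + (0.41/6)·(k1 + 2k2 + 2k3 + k4) = 0.905529
y(0.41) ≈ 0.9055

0.9055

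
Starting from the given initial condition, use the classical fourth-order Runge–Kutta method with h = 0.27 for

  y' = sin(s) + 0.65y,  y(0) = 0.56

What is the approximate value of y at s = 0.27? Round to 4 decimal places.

RK4: k1 = f(s_n, y_n); k2 = f(s_n + h/2, y_n + (h/2)·k1); k3 = f(s_n + h/2, y_n + (h/2)·k2); k4 = f(s_n + h, y_n + h·k3); y_{n+1} = y_n + (h/6)·(k1 + 2k2 + 2k3 + k4).
s=0.000000, y=0.560000:
  k1 = f(0.000000, 0.560000) = 0.364000
  k2 = f(0.135000, 0.609140) = 0.530531
  k3 = f(0.135000, 0.631622) = 0.545144
  k4 = f(0.270000, 0.707189) = 0.726404
  y ← 0.560000 + (0.27/6)·(k1 + 2k2 + 2k3 + k4) = 0.705879
y(0.27) ≈ 0.7059

0.7059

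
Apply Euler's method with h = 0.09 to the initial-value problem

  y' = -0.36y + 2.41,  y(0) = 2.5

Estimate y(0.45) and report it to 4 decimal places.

Euler: y_{n+1} = y_n + h·f(x_n, y_n).
x=0.000000, y=2.500000: f=1.510000 → y ← 2.500000 + 0.09·1.510000 = 2.635900
x=0.090000, y=2.635900: f=1.461076 → y ← 2.635900 + 0.09·1.461076 = 2.767397
x=0.180000, y=2.767397: f=1.413737 → y ← 2.767397 + 0.09·1.413737 = 2.894633
x=0.270000, y=2.894633: f=1.367932 → y ← 2.894633 + 0.09·1.367932 = 3.017747
x=0.360000, y=3.017747: f=1.323611 → y ← 3.017747 + 0.09·1.323611 = 3.136872
y(0.45) ≈ 3.1369

3.1369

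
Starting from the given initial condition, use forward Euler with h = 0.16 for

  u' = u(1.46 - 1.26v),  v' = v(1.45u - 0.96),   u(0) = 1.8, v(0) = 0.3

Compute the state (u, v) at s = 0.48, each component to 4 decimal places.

Euler on (u,v): u_{n+1} = u_n + h·u', v_{n+1} = v_n + h·v'.
0.000000: (1.800000, 0.300000); f=(1.947600, 0.495000) → (2.111616, 0.379200)
0.160000: (2.111616, 0.379200); f=(2.074046, 0.797019) → (2.443463, 0.506723)
0.320000: (2.443463, 0.506723); f=(2.007376, 1.308877) → (2.764644, 0.716143)
(u(0.48), v(0.48)) ≈ (2.7646, 0.7161)

2.7646, 0.7161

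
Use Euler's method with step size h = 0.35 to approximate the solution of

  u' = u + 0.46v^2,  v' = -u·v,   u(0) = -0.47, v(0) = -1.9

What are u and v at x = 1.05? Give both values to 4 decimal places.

1.7847, -1.6888

Euler on (u,v): u_{n+1} = u_n + h·u', v_{n+1} = v_n + h·v'.
0.000000: (-0.470000, -1.900000); f=(1.190600, -0.893000) → (-0.053290, -2.212550)
0.350000: (-0.053290, -2.212550); f=(2.198584, -0.117907) → (0.716214, -2.253817)
0.700000: (0.716214, -2.253817); f=(3.052873, 1.614216) → (1.784720, -1.688842)
(u(1.05), v(1.05)) ≈ (1.7847, -1.6888)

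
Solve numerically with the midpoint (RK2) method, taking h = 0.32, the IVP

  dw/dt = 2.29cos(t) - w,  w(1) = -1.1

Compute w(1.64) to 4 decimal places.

-0.3831

Midpoint: k1 = f(t_n, w_n); k2 = f(t_n + h/2, w_n + (h/2)·k1); w_{n+1} = w_n + h·k2.
t=1.000000, w=-1.100000:
  k1 = f(1.000000, -1.100000) = 2.337292
  k2 = f(1.160000, -0.726033) = 1.640521
  w ← -1.100000 + 0.32·1.640521 = -0.575033
t=1.320000, w=-0.575033:
  k1 = f(1.320000, -0.575033) = 1.143355
  k2 = f(1.480000, -0.392097) = 0.599735
  w ← -0.575033 + 0.32·0.599735 = -0.383118
w(1.64) ≈ -0.3831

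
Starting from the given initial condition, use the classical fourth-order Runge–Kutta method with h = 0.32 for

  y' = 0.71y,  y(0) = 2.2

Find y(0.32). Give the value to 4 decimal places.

RK4: k1 = f(t_n, y_n); k2 = f(t_n + h/2, y_n + (h/2)·k1); k3 = f(t_n + h/2, y_n + (h/2)·k2); k4 = f(t_n + h, y_n + h·k3); y_{n+1} = y_n + (h/6)·(k1 + 2k2 + 2k3 + k4).
t=0.000000, y=2.200000:
  k1 = f(0.000000, 2.200000) = 1.562000
  k2 = f(0.160000, 2.449920) = 1.739443
  k3 = f(0.160000, 2.478311) = 1.759601
  k4 = f(0.320000, 2.763072) = 1.961781
  y ← 2.200000 + (0.32/6)·(k1 + 2k2 + 2k3 + k4) = 2.761166
y(0.32) ≈ 2.7612

2.7612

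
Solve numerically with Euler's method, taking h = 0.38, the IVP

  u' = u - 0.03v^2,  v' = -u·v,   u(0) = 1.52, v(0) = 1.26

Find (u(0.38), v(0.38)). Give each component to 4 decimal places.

2.0795, 0.5322

Euler on (u,v): u_{n+1} = u_n + h·u', v_{n+1} = v_n + h·v'.
0.000000: (1.520000, 1.260000); f=(1.472372, -1.915200) → (2.079501, 0.532224)
(u(0.38), v(0.38)) ≈ (2.0795, 0.5322)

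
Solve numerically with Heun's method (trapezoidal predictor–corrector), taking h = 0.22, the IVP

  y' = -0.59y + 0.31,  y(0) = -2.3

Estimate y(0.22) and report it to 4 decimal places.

Heun: k1 = f(t_n, y_n); k2 = f(t_n + h, y_n + h·k1); y_{n+1} = y_n + (h/2)·(k1 + k2).
t=0.000000, y=-2.300000:
  k1 = f(0.000000, -2.300000) = 1.667000
  k2 = f(0.220000, -1.933260) = 1.450623
  y ← -2.300000 + (0.22/2)·(1.667000 + 1.450623) = -1.957061
y(0.22) ≈ -1.9571

-1.9571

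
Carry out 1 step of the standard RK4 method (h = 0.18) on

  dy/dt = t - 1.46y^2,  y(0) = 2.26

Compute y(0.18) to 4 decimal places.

1.4299

RK4: k1 = f(t_n, y_n); k2 = f(t_n + h/2, y_n + (h/2)·k1); k3 = f(t_n + h/2, y_n + (h/2)·k2); k4 = f(t_n + h, y_n + h·k3); y_{n+1} = y_n + (h/6)·(k1 + 2k2 + 2k3 + k4).
t=0.000000, y=2.260000:
  k1 = f(0.000000, 2.260000) = -7.457096
  k2 = f(0.090000, 1.588861) = -3.595741
  k3 = f(0.090000, 1.936383) = -5.384387
  k4 = f(0.180000, 1.290810) = -2.252639
  y ← 2.260000 + (0.18/6)·(k1 + 2k2 + 2k3 + k4) = 1.429900
y(0.18) ≈ 1.4299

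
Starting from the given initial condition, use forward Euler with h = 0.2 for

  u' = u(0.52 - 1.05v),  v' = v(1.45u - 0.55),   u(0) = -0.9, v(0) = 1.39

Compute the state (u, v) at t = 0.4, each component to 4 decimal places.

-0.6727, 0.5928

Euler on (u,v): u_{n+1} = u_n + h·u', v_{n+1} = v_n + h·v'.
0.000000: (-0.900000, 1.390000); f=(0.845550, -2.578450) → (-0.730890, 0.874310)
0.200000: (-0.730890, 0.874310); f=(0.290913, -1.407456) → (-0.672707, 0.592819)
(u(0.4), v(0.4)) ≈ (-0.6727, 0.5928)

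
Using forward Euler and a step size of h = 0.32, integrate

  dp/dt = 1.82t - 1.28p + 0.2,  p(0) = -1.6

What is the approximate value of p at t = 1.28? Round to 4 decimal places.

Euler: p_{n+1} = p_n + h·f(t_n, p_n).
t=0.000000, p=-1.600000: f=2.248000 → p ← -1.600000 + 0.32·2.248000 = -0.880640
t=0.320000, p=-0.880640: f=1.909619 → p ← -0.880640 + 0.32·1.909619 = -0.269562
t=0.640000, p=-0.269562: f=1.709839 → p ← -0.269562 + 0.32·1.709839 = 0.277587
t=0.960000, p=0.277587: f=1.591889 → p ← 0.277587 + 0.32·1.591889 = 0.786991
p(1.28) ≈ 0.7870

0.7870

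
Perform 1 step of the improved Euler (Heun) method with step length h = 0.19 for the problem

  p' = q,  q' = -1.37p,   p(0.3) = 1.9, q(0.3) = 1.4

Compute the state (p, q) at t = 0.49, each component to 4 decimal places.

Heun on (p,q): k1 = f(t_n, state_n); k2 = f(t_n + h, state_n + h·k1); state_{n+1} = state_n + (h/2)·(k1 + k2).
0.300000: (1.900000, 1.400000)
  k1 = (1.400000, -2.603000)
  predictor → (2.166000, 0.905430)
  k2 = (0.905430, -2.967420)
  → (2.119016, 0.870810)
(p(0.49), q(0.49)) ≈ (2.1190, 0.8708)

2.1190, 0.8708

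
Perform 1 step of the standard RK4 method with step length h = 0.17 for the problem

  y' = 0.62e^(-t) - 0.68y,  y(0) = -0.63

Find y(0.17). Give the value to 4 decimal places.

RK4: k1 = f(t_n, y_n); k2 = f(t_n + h/2, y_n + (h/2)·k1); k3 = f(t_n + h/2, y_n + (h/2)·k2); k4 = f(t_n + h, y_n + h·k3); y_{n+1} = y_n + (h/6)·(k1 + 2k2 + 2k3 + k4).
t=0.000000, y=-0.630000:
  k1 = f(0.000000, -0.630000) = 1.048400
  k2 = f(0.085000, -0.540886) = 0.937280
  k3 = f(0.085000, -0.550331) = 0.943703
  k4 = f(0.170000, -0.469571) = 0.842380
  y ← -0.630000 + (0.17/6)·(k1 + 2k2 + 2k3 + k4) = -0.469839
y(0.17) ≈ -0.4698

-0.4698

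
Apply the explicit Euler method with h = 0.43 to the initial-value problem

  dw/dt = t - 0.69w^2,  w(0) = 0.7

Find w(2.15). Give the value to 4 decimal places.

1.5156

Euler: w_{n+1} = w_n + h·f(t_n, w_n).
t=0.000000, w=0.700000: f=-0.338100 → w ← 0.700000 + 0.43·(-0.338100) = 0.554617
t=0.430000, w=0.554617: f=0.217756 → w ← 0.554617 + 0.43·0.217756 = 0.648252
t=0.860000, w=0.648252: f=0.570041 → w ← 0.648252 + 0.43·0.570041 = 0.893370
t=1.290000, w=0.893370: f=0.739305 → w ← 0.893370 + 0.43·0.739305 = 1.211271
t=1.720000, w=1.211271: f=0.707648 → w ← 1.211271 + 0.43·0.707648 = 1.515559
w(2.15) ≈ 1.5156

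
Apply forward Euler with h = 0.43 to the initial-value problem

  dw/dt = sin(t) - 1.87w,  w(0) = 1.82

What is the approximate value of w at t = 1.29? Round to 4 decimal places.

0.3747

Euler: w_{n+1} = w_n + h·f(t_n, w_n).
t=0.000000, w=1.820000: f=-3.403400 → w ← 1.820000 + 0.43·(-3.403400) = 0.356538
t=0.430000, w=0.356538: f=-0.249855 → w ← 0.356538 + 0.43·(-0.249855) = 0.249100
t=0.860000, w=0.249100: f=0.292025 → w ← 0.249100 + 0.43·0.292025 = 0.374671
w(1.29) ≈ 0.3747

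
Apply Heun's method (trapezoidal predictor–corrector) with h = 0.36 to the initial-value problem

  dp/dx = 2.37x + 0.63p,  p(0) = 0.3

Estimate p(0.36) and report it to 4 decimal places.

Heun: k1 = f(x_n, p_n); k2 = f(x_n + h, p_n + h·k1); p_{n+1} = p_n + (h/2)·(k1 + k2).
x=0.000000, p=0.300000:
  k1 = f(0.000000, 0.300000) = 0.189000
  k2 = f(0.360000, 0.368040) = 1.085065
  p ← 0.300000 + (0.36/2)·(0.189000 + 1.085065) = 0.529332
p(0.36) ≈ 0.5293

0.5293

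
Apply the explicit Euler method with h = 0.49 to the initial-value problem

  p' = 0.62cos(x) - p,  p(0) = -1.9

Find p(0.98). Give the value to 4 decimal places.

Euler: p_{n+1} = p_n + h·f(x_n, p_n).
x=0.000000, p=-1.900000: f=2.520000 → p ← -1.900000 + 0.49·2.520000 = -0.665200
x=0.490000, p=-0.665200: f=1.212246 → p ← -0.665200 + 0.49·1.212246 = -0.071199
p(0.98) ≈ -0.0712

-0.0712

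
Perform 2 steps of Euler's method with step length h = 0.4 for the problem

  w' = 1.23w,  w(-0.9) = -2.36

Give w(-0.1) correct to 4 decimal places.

-5.2535

Euler: w_{n+1} = w_n + h·f(x_n, w_n).
x=-0.900000, w=-2.360000: f=-2.902800 → w ← -2.360000 + 0.4·(-2.902800) = -3.521120
x=-0.500000, w=-3.521120: f=-4.330978 → w ← -3.521120 + 0.4·(-4.330978) = -5.253511
w(-0.1) ≈ -5.2535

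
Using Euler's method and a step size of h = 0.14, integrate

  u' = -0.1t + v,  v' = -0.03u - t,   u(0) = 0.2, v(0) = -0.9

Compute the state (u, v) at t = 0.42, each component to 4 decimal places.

-0.1869, -0.9597

Euler on (u,v): u_{n+1} = u_n + h·u', v_{n+1} = v_n + h·v'.
0.000000: (0.200000, -0.900000); f=(-0.900000, -0.006000) → (0.074000, -0.900840)
0.140000: (0.074000, -0.900840); f=(-0.914840, -0.142220) → (-0.054078, -0.920751)
0.280000: (-0.054078, -0.920751); f=(-0.948751, -0.278378) → (-0.186903, -0.959724)
(u(0.42), v(0.42)) ≈ (-0.1869, -0.9597)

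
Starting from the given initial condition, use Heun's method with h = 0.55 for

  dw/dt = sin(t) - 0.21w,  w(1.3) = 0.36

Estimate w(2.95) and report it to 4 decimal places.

Heun: k1 = f(t_n, w_n); k2 = f(t_n + h, w_n + h·k1); w_{n+1} = w_n + (h/2)·(k1 + k2).
t=1.300000, w=0.360000:
  k1 = f(1.300000, 0.360000) = 0.887958
  k2 = f(1.850000, 0.848377) = 0.783116
  w ← 0.360000 + (0.55/2)·(0.887958 + 0.783116) = 0.819545
t=1.850000, w=0.819545:
  k1 = f(1.850000, 0.819545) = 0.789171
  k2 = f(2.400000, 1.253589) = 0.412209
  w ← 0.819545 + (0.55/2)·(0.789171 + 0.412209) = 1.149925
t=2.400000, w=1.149925:
  k1 = f(2.400000, 1.149925) = 0.433979
  k2 = f(2.950000, 1.388613) = -0.101186
  w ← 1.149925 + (0.55/2)·(0.433979 + (-0.101186)) = 1.241443
w(2.95) ≈ 1.2414

1.2414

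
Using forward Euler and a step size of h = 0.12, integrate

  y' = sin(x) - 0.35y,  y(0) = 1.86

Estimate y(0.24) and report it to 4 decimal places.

1.7214

Euler: y_{n+1} = y_n + h·f(x_n, y_n).
x=0.000000, y=1.860000: f=-0.651000 → y ← 1.860000 + 0.12·(-0.651000) = 1.781880
x=0.120000, y=1.781880: f=-0.503946 → y ← 1.781880 + 0.12·(-0.503946) = 1.721407
y(0.24) ≈ 1.7214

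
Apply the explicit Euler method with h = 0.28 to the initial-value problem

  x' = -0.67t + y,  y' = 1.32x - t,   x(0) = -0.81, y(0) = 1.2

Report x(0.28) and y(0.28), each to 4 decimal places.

-0.4740, 0.9006

Euler on (x,y): x_{n+1} = x_n + h·x', y_{n+1} = y_n + h·y'.
0.000000: (-0.810000, 1.200000); f=(1.200000, -1.069200) → (-0.474000, 0.900624)
(x(0.28), y(0.28)) ≈ (-0.4740, 0.9006)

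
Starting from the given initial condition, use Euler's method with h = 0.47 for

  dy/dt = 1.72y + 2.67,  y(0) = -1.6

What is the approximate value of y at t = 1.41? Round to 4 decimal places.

Euler: y_{n+1} = y_n + h·f(t_n, y_n).
t=0.000000, y=-1.600000: f=-0.082000 → y ← -1.600000 + 0.47·(-0.082000) = -1.638540
t=0.470000, y=-1.638540: f=-0.148289 → y ← -1.638540 + 0.47·(-0.148289) = -1.708236
t=0.940000, y=-1.708236: f=-0.268165 → y ← -1.708236 + 0.47·(-0.268165) = -1.834274
y(1.41) ≈ -1.8343

-1.8343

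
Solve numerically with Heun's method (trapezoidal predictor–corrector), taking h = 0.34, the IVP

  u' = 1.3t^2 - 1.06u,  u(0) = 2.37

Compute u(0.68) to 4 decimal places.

1.3130

Heun: k1 = f(t_n, u_n); k2 = f(t_n + h, u_n + h·k1); u_{n+1} = u_n + (h/2)·(k1 + k2).
t=0.000000, u=2.370000:
  k1 = f(0.000000, 2.370000) = -2.512200
  k2 = f(0.340000, 1.515852) = -1.456523
  u ← 2.370000 + (0.34/2)·(-2.512200 + (-1.456523)) = 1.695317
t=0.340000, u=1.695317:
  k1 = f(0.340000, 1.695317) = -1.646756
  k2 = f(0.680000, 1.135420) = -0.602425
  u ← 1.695317 + (0.34/2)·(-1.646756 + (-0.602425)) = 1.312956
u(0.68) ≈ 1.3130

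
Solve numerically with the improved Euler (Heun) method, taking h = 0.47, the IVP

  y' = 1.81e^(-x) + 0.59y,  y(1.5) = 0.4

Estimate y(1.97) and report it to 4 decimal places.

Heun: k1 = f(x_n, y_n); k2 = f(x_n + h, y_n + h·k1); y_{n+1} = y_n + (h/2)·(k1 + k2).
x=1.500000, y=0.400000:
  k1 = f(1.500000, 0.400000) = 0.639866
  k2 = f(1.970000, 0.700737) = 0.665852
  y ← 0.400000 + (0.47/2)·(0.639866 + 0.665852) = 0.706844
y(1.97) ≈ 0.7068

0.7068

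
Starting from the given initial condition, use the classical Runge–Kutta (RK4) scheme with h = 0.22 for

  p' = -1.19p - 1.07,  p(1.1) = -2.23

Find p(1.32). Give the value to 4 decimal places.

-1.9235

RK4: k1 = f(t_n, p_n); k2 = f(t_n + h/2, p_n + (h/2)·k1); k3 = f(t_n + h/2, p_n + (h/2)·k2); k4 = f(t_n + h, p_n + h·k3); p_{n+1} = p_n + (h/6)·(k1 + 2k2 + 2k3 + k4).
t=1.100000, p=-2.230000:
  k1 = f(1.100000, -2.230000) = 1.583700
  k2 = f(1.210000, -2.055793) = 1.376394
  k3 = f(1.210000, -2.078597) = 1.403530
  k4 = f(1.320000, -1.921223) = 1.216256
  p ← -2.230000 + (0.22/6)·(k1 + 2k2 + 2k3 + k4) = -1.923474
p(1.32) ≈ -1.9235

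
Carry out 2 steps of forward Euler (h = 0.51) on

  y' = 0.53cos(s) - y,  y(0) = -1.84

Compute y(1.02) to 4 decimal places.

-0.0734

Euler: y_{n+1} = y_n + h·f(s_n, y_n).
s=0.000000, y=-1.840000: f=2.370000 → y ← -1.840000 + 0.51·2.370000 = -0.631300
s=0.510000, y=-0.631300: f=1.093855 → y ← -0.631300 + 0.51·1.093855 = -0.073434
y(1.02) ≈ -0.0734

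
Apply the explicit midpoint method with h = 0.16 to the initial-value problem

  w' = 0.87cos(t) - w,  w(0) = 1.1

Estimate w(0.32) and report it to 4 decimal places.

Midpoint: k1 = f(t_n, w_n); k2 = f(t_n + h/2, w_n + (h/2)·k1); w_{n+1} = w_n + h·k2.
t=0.000000, w=1.100000:
  k1 = f(0.000000, 1.100000) = -0.230000
  k2 = f(0.080000, 1.081600) = -0.214383
  w ← 1.100000 + 0.16·(-0.214383) = 1.065699
t=0.160000, w=1.065699:
  k1 = f(0.160000, 1.065699) = -0.206811
  k2 = f(0.240000, 1.049154) = -0.204090
  w ← 1.065699 + 0.16·(-0.204090) = 1.033044
w(0.32) ≈ 1.0330

1.0330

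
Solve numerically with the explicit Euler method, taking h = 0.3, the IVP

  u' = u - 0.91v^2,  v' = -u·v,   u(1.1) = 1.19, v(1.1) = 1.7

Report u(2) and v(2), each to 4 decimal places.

Euler on (u,v): u_{n+1} = u_n + h·u', v_{n+1} = v_n + h·v'.
1.100000: (1.190000, 1.700000); f=(-1.439900, -2.023000) → (0.758030, 1.093100)
1.400000: (0.758030, 1.093100); f=(-0.329300, -0.828603) → (0.659240, 0.844519)
1.700000: (0.659240, 0.844519); f=(0.010217, -0.556741) → (0.662305, 0.677497)
(u(2), v(2)) ≈ (0.6623, 0.6775)

0.6623, 0.6775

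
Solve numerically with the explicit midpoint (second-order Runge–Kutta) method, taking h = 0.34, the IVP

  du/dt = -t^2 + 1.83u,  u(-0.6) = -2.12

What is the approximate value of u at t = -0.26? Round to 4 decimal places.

-3.9504

Midpoint: k1 = f(t_n, u_n); k2 = f(t_n + h/2, u_n + (h/2)·k1); u_{n+1} = u_n + h·k2.
t=-0.600000, u=-2.120000:
  k1 = f(-0.600000, -2.120000) = -4.239600
  k2 = f(-0.430000, -2.840732) = -5.383440
  u ← -2.120000 + 0.34·(-5.383440) = -3.950369
u(-0.26) ≈ -3.9504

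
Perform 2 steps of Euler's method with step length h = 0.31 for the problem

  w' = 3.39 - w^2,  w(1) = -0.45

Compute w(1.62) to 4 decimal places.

1.4993

Euler: w_{n+1} = w_n + h·f(t_n, w_n).
t=1.000000, w=-0.450000: f=3.187500 → w ← -0.450000 + 0.31·3.187500 = 0.538125
t=1.310000, w=0.538125: f=3.100421 → w ← 0.538125 + 0.31·3.100421 = 1.499256
w(1.62) ≈ 1.4993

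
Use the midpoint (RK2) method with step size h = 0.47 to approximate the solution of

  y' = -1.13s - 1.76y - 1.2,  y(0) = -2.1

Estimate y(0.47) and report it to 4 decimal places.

Midpoint: k1 = f(s_n, y_n); k2 = f(s_n + h/2, y_n + (h/2)·k1); y_{n+1} = y_n + h·k2.
s=0.000000, y=-2.100000:
  k1 = f(0.000000, -2.100000) = 2.496000
  k2 = f(0.235000, -1.513440) = 1.198104
  y ← -2.100000 + 0.47·1.198104 = -1.536891
y(0.47) ≈ -1.5369

-1.5369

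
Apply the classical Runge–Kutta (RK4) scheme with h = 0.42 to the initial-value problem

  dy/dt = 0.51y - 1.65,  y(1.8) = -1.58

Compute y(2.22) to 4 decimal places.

RK4: k1 = f(t_n, y_n); k2 = f(t_n + h/2, y_n + (h/2)·k1); k3 = f(t_n + h/2, y_n + (h/2)·k2); k4 = f(t_n + h, y_n + h·k3); y_{n+1} = y_n + (h/6)·(k1 + 2k2 + 2k3 + k4).
t=1.800000, y=-1.580000:
  k1 = f(1.800000, -1.580000) = -2.455800
  k2 = f(2.010000, -2.095718) = -2.718816
  k3 = f(2.010000, -2.150951) = -2.746985
  k4 = f(2.220000, -2.733734) = -3.044204
  y ← -1.580000 + (0.42/6)·(k1 + 2k2 + 2k3 + k4) = -2.730212
y(2.22) ≈ -2.7302

-2.7302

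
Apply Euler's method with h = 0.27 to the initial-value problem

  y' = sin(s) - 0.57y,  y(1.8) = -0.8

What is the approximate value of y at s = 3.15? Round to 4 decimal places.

Euler: y_{n+1} = y_n + h·f(s_n, y_n).
s=1.800000, y=-0.800000: f=1.429848 → y ← -0.800000 + 0.27·1.429848 = -0.413941
s=2.070000, y=-0.413941: f=1.113911 → y ← -0.413941 + 0.27·1.113911 = -0.113185
s=2.340000, y=-0.113185: f=0.782980 → y ← -0.113185 + 0.27·0.782980 = 0.098219
s=2.610000, y=0.098219: f=0.450922 → y ← 0.098219 + 0.27·0.450922 = 0.219968
s=2.880000, y=0.219968: f=0.133237 → y ← 0.219968 + 0.27·0.133237 = 0.255942
y(3.15) ≈ 0.2559

0.2559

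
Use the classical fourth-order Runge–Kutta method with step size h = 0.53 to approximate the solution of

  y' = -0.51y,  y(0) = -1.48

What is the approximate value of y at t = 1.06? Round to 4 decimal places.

RK4: k1 = f(t_n, y_n); k2 = f(t_n + h/2, y_n + (h/2)·k1); k3 = f(t_n + h/2, y_n + (h/2)·k2); k4 = f(t_n + h, y_n + h·k3); y_{n+1} = y_n + (h/6)·(k1 + 2k2 + 2k3 + k4).
t=0.000000, y=-1.480000:
  k1 = f(0.000000, -1.480000) = 0.754800
  k2 = f(0.265000, -1.279978) = 0.652789
  k3 = f(0.265000, -1.307011) = 0.666576
  k4 = f(0.530000, -1.126715) = 0.574625
  y ← -1.480000 + (0.53/6)·(k1 + 2k2 + 2k3 + k4) = -1.129480
t=0.530000, y=-1.129480:
  k1 = f(0.530000, -1.129480) = 0.576035
  k2 = f(0.795000, -0.976831) = 0.498184
  k3 = f(0.795000, -0.997461) = 0.508705
  k4 = f(1.060000, -0.859866) = 0.438532
  y ← -1.129480 + (0.53/6)·(k1 + 2k2 + 2k3 + k4) = -0.861976
y(1.06) ≈ -0.8620

-0.8620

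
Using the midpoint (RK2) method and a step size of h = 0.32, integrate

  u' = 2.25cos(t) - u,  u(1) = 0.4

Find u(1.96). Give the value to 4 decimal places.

Midpoint: k1 = f(t_n, u_n); k2 = f(t_n + h/2, u_n + (h/2)·k1); u_{n+1} = u_n + h·k2.
t=1.000000, u=0.400000:
  k1 = f(1.000000, 0.400000) = 0.815680
  k2 = f(1.160000, 0.530509) = 0.368005
  u ← 0.400000 + 0.32·0.368005 = 0.517762
t=1.320000, u=0.517762:
  k1 = f(1.320000, 0.517762) = 0.040633
  k2 = f(1.480000, 0.524263) = -0.320252
  u ← 0.517762 + 0.32·(-0.320252) = 0.415281
t=1.640000, u=0.415281:
  k1 = f(1.640000, 0.415281) = -0.570865
  k2 = f(1.800000, 0.323943) = -0.835147
  u ← 0.415281 + 0.32·(-0.835147) = 0.148034
u(1.96) ≈ 0.1480

0.1480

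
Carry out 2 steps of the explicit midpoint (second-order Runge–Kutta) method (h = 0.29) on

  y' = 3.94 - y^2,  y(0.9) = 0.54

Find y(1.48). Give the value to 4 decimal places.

1.6968

Midpoint: k1 = f(s_n, y_n); k2 = f(s_n + h/2, y_n + (h/2)·k1); y_{n+1} = y_n + h·k2.
s=0.900000, y=0.540000:
  k1 = f(0.900000, 0.540000) = 3.648400
  k2 = f(1.045000, 1.069018) = 2.797201
  y ← 0.540000 + 0.29·2.797201 = 1.351188
s=1.190000, y=1.351188:
  k1 = f(1.190000, 1.351188) = 2.114291
  k2 = f(1.335000, 1.657760) = 1.191831
  y ← 1.351188 + 0.29·1.191831 = 1.696819
y(1.48) ≈ 1.6968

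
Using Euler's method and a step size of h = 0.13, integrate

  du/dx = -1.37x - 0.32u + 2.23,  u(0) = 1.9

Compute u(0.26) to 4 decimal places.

2.2898

Euler: u_{n+1} = u_n + h·f(x_n, u_n).
x=0.000000, u=1.900000: f=1.622000 → u ← 1.900000 + 0.13·1.622000 = 2.110860
x=0.130000, u=2.110860: f=1.376425 → u ← 2.110860 + 0.13·1.376425 = 2.289795
u(0.26) ≈ 2.2898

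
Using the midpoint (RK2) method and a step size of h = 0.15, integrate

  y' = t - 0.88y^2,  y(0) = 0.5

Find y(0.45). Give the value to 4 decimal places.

0.5086

Midpoint: k1 = f(t_n, y_n); k2 = f(t_n + h/2, y_n + (h/2)·k1); y_{n+1} = y_n + h·k2.
t=0.000000, y=0.500000:
  k1 = f(0.000000, 0.500000) = -0.220000
  k2 = f(0.075000, 0.483500) = -0.130720
  y ← 0.500000 + 0.15·(-0.130720) = 0.480392
t=0.150000, y=0.480392:
  k1 = f(0.150000, 0.480392) = -0.053083
  k2 = f(0.225000, 0.476411) = 0.025269
  y ← 0.480392 + 0.15·0.025269 = 0.484182
t=0.300000, y=0.484182:
  k1 = f(0.300000, 0.484182) = 0.093699
  k2 = f(0.375000, 0.491210) = 0.162667
  y ← 0.484182 + 0.15·0.162667 = 0.508582
y(0.45) ≈ 0.5086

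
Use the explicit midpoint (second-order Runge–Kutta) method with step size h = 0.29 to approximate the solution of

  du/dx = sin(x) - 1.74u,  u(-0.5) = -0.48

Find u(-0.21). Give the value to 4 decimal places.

Midpoint: k1 = f(x_n, u_n); k2 = f(x_n + h/2, u_n + (h/2)·k1); u_{n+1} = u_n + h·k2.
x=-0.500000, u=-0.480000:
  k1 = f(-0.500000, -0.480000) = 0.355774
  k2 = f(-0.355000, -0.428413) = 0.397848
  u ← -0.480000 + 0.29·0.397848 = -0.364624
u(-0.21) ≈ -0.3646

-0.3646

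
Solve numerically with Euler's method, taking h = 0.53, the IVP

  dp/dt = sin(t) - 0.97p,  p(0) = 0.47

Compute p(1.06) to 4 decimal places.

0.3789

Euler: p_{n+1} = p_n + h·f(t_n, p_n).
t=0.000000, p=0.470000: f=-0.455900 → p ← 0.470000 + 0.53·(-0.455900) = 0.228373
t=0.530000, p=0.228373: f=0.284012 → p ← 0.228373 + 0.53·0.284012 = 0.378899
p(1.06) ≈ 0.3789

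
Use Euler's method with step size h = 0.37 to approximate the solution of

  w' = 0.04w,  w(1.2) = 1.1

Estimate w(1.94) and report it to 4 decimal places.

1.1328

Euler: w_{n+1} = w_n + h·f(s_n, w_n).
s=1.200000, w=1.100000: f=0.044000 → w ← 1.100000 + 0.37·0.044000 = 1.116280
s=1.570000, w=1.116280: f=0.044651 → w ← 1.116280 + 0.37·0.044651 = 1.132801
w(1.94) ≈ 1.1328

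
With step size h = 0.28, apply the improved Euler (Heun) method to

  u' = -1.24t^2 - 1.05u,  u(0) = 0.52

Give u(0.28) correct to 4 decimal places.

0.3760

Heun: k1 = f(t_n, u_n); k2 = f(t_n + h, u_n + h·k1); u_{n+1} = u_n + (h/2)·(k1 + k2).
t=0.000000, u=0.520000:
  k1 = f(0.000000, 0.520000) = -0.546000
  k2 = f(0.280000, 0.367120) = -0.482692
  u ← 0.520000 + (0.28/2)·(-0.546000 + (-0.482692)) = 0.375983
u(0.28) ≈ 0.3760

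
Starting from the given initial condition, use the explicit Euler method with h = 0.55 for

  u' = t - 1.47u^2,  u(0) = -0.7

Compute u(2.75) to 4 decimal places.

Euler: u_{n+1} = u_n + h·f(t_n, u_n).
t=0.000000, u=-0.700000: f=-0.720300 → u ← -0.700000 + 0.55·(-0.720300) = -1.096165
t=0.550000, u=-1.096165: f=-1.216319 → u ← -1.096165 + 0.55·(-1.216319) = -1.765141
t=1.100000, u=-1.765141: f=-3.480110 → u ← -1.765141 + 0.55·(-3.480110) = -3.679201
t=1.650000, u=-3.679201: f=-18.248687 → u ← -3.679201 + 0.55·(-18.248687) = -13.715979
t=2.200000, u=-13.715979: f=-274.348273 → u ← -13.715979 + 0.55·(-274.348273) = -164.607529
u(2.75) ≈ -164.6075

-164.6075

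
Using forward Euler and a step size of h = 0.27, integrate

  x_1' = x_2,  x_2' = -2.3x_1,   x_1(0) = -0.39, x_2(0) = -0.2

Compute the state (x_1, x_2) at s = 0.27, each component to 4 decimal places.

-0.4440, 0.0422

Euler on (x_1,x_2): x_1_{n+1} = x_1_n + h·x_1', x_2_{n+1} = x_2_n + h·x_2'.
0.000000: (-0.390000, -0.200000); f=(-0.200000, 0.897000) → (-0.444000, 0.042190)
(x_1(0.27), x_2(0.27)) ≈ (-0.4440, 0.0422)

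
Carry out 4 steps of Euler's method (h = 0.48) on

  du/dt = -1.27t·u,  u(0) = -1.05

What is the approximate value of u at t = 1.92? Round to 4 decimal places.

-0.0376

Euler: u_{n+1} = u_n + h·f(t_n, u_n).
t=0.000000, u=-1.050000: f=0.000000 → u ← -1.050000 + 0.48·0.000000 = -1.050000
t=0.480000, u=-1.050000: f=0.640080 → u ← -1.050000 + 0.48·0.640080 = -0.742762
t=0.960000, u=-0.742762: f=0.905575 → u ← -0.742762 + 0.48·0.905575 = -0.308086
t=1.440000, u=-0.308086: f=0.563427 → u ← -0.308086 + 0.48·0.563427 = -0.037641
u(1.92) ≈ -0.0376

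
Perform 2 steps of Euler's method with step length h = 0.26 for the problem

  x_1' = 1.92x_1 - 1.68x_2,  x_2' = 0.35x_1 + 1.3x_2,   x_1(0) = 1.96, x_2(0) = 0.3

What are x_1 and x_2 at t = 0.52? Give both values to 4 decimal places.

3.9556, 1.0312

Euler on (x_1,x_2): x_1_{n+1} = x_1_n + h·x_1', x_2_{n+1} = x_2_n + h·x_2'.
0.000000: (1.960000, 0.300000); f=(3.259200, 1.076000) → (2.807392, 0.579760)
0.260000: (2.807392, 0.579760); f=(4.416196, 1.736275) → (3.955603, 1.031192)
(x_1(0.52), x_2(0.52)) ≈ (3.9556, 1.0312)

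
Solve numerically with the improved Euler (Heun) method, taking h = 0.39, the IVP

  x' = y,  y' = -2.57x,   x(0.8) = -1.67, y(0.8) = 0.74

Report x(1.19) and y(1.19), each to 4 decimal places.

Heun on (x,y): k1 = f(t_n, state_n); k2 = f(t_n + h, state_n + h·k1); state_{n+1} = state_n + (h/2)·(k1 + k2).
0.800000: (-1.670000, 0.740000)
  k1 = (0.740000, 4.291900)
  predictor → (-1.381400, 2.413841)
  k2 = (2.413841, 3.550198)
  → (-1.055001, 2.269209)
(x(1.19), y(1.19)) ≈ (-1.0550, 2.2692)

-1.0550, 2.2692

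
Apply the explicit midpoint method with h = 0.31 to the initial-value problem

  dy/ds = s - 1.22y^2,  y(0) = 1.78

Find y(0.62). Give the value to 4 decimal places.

Midpoint: k1 = f(s_n, y_n); k2 = f(s_n + h/2, y_n + (h/2)·k1); y_{n+1} = y_n + h·k2.
s=0.000000, y=1.780000:
  k1 = f(0.000000, 1.780000) = -3.865448
  k2 = f(0.155000, 1.180856) = -1.546192
  y ← 1.780000 + 0.31·(-1.546192) = 1.300680
s=0.310000, y=1.300680:
  k1 = f(0.310000, 1.300680) = -1.753959
  k2 = f(0.465000, 1.028817) = -0.826326
  y ← 1.300680 + 0.31·(-0.826326) = 1.044519
y(0.62) ≈ 1.0445

1.0445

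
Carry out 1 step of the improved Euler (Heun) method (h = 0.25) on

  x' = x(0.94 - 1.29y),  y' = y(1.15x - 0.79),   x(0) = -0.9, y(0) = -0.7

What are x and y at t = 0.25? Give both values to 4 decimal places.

Heun on (x,y): k1 = f(t_n, state_n); k2 = f(t_n + h, state_n + h·k1); state_{n+1} = state_n + (h/2)·(k1 + k2).
0.000000: (-0.900000, -0.700000)
  k1 = (-1.658700, 1.277500)
  predictor → (-1.314675, -0.380625)
  k2 = (-1.881308, 0.876152)
  → (-1.342501, -0.430794)
(x(0.25), y(0.25)) ≈ (-1.3425, -0.4308)

-1.3425, -0.4308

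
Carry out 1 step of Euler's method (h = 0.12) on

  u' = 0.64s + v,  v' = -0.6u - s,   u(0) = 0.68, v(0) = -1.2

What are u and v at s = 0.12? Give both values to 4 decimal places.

Euler on (u,v): u_{n+1} = u_n + h·u', v_{n+1} = v_n + h·v'.
0.000000: (0.680000, -1.200000); f=(-1.200000, -0.408000) → (0.536000, -1.248960)
(u(0.12), v(0.12)) ≈ (0.5360, -1.2490)

0.5360, -1.2490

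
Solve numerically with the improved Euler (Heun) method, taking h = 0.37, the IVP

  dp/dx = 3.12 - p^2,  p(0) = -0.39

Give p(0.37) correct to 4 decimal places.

Heun: k1 = f(x_n, p_n); k2 = f(x_n + h, p_n + h·k1); p_{n+1} = p_n + (h/2)·(k1 + k2).
x=0.000000, p=-0.390000:
  k1 = f(0.000000, -0.390000) = 2.967900
  k2 = f(0.370000, 0.708123) = 2.618562
  p ← -0.390000 + (0.37/2)·(2.967900 + 2.618562) = 0.643495
p(0.37) ≈ 0.6435

0.6435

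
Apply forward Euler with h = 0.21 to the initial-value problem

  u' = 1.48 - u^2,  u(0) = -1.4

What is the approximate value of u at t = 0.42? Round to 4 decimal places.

-1.6630

Euler: u_{n+1} = u_n + h·f(t_n, u_n).
t=0.000000, u=-1.400000: f=-0.480000 → u ← -1.400000 + 0.21·(-0.480000) = -1.500800
t=0.210000, u=-1.500800: f=-0.772401 → u ← -1.500800 + 0.21·(-0.772401) = -1.663004
u(0.42) ≈ -1.6630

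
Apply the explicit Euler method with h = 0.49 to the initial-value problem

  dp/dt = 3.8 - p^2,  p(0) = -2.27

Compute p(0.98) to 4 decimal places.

Euler: p_{n+1} = p_n + h·f(t_n, p_n).
t=0.000000, p=-2.270000: f=-1.352900 → p ← -2.270000 + 0.49·(-1.352900) = -2.932921
t=0.490000, p=-2.932921: f=-4.802026 → p ← -2.932921 + 0.49·(-4.802026) = -5.285914
p(0.98) ≈ -5.2859

-5.2859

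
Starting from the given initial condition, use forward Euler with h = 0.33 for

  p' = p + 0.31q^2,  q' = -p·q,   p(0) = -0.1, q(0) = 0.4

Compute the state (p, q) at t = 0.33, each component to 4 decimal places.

-0.1166, 0.4132

Euler on (p,q): p_{n+1} = p_n + h·p', q_{n+1} = q_n + h·q'.
0.000000: (-0.100000, 0.400000); f=(-0.050400, 0.040000) → (-0.116632, 0.413200)
(p(0.33), q(0.33)) ≈ (-0.1166, 0.4132)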